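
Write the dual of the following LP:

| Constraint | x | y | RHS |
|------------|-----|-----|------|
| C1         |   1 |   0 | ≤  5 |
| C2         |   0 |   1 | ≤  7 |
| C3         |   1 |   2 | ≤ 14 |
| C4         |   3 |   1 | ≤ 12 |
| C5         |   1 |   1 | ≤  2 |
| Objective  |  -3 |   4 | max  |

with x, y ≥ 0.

Primal max cᵀx s.t. Ax ≤ b, x ≥ 0  →  Dual min bᵀy s.t. Aᵀy ≥ c, y ≥ 0.

Minimize: z = 5y1 + 7y2 + 14y3 + 12y4 + 2y5

Subject to:
  y1 + y3 + 3y4 + y5 ≥ -3
  y2 + 2y3 + y4 + y5 ≥ 4
  y1, y2, y3, y4, y5 ≥ 0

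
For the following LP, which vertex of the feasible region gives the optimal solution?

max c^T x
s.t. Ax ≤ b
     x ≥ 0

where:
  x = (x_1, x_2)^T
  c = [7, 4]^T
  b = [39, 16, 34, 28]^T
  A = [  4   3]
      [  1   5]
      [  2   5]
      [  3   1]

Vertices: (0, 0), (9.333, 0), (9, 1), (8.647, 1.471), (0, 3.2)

Evaluate the objective at each vertex of the feasible region:
  z(0, 0) = 0
  z(9.333, 0) = 65.33
  z(9, 1) = 67  ←
  z(8.647, 1.471) = 66.41
  z(0, 3.2) = 12.8
The maximum is at x_1 = 9, x_2 = 1.

(9, 1)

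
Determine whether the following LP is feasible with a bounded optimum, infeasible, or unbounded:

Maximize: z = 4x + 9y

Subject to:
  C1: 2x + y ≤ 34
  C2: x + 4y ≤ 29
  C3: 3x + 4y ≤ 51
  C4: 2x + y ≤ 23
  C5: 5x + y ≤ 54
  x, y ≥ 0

Feasible with a bounded optimal solution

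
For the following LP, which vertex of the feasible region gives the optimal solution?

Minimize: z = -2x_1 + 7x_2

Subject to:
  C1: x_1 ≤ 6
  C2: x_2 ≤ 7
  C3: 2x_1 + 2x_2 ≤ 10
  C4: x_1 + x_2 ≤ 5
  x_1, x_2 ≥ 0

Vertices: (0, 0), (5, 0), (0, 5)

Evaluate the objective at each vertex of the feasible region:
  z(0, 0) = 0
  z(5, 0) = -10  ←
  z(0, 5) = 35
The minimum is at x_1 = 5, x_2 = 0.

(5, 0)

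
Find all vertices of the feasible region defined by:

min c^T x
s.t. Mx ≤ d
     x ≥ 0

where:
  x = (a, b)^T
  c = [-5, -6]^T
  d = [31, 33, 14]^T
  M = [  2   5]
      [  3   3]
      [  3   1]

(0, 0), (4.667, 0), (3, 5), (0, 6.2)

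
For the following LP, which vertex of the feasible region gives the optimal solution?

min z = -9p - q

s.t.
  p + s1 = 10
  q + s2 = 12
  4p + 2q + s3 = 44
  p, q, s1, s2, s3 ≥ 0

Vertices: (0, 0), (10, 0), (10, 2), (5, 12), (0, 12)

Evaluate the objective at each vertex of the feasible region:
  z(0, 0) = 0
  z(10, 0) = -90
  z(10, 2) = -92  ←
  z(5, 12) = -57
  z(0, 12) = -12
The minimum is at p = 10, q = 2.

(10, 2)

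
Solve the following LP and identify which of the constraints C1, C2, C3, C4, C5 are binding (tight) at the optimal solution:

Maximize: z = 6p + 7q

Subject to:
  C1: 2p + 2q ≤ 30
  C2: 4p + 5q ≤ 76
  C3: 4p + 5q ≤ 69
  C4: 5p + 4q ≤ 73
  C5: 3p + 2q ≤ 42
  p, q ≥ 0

At p = 6, q = 9, compute slack b - a·x for each constraint:
  C1: 30 − 30 = 0  (binding)
  C2: 76 − 69 = 7  (slack)
  C3: 69 − 69 = 0  (binding)
  C4: 73 − 66 = 7  (slack)
  C5: 42 − 36 = 6  (slack)

Optimal: p = 6, q = 9
Binding: C1, C3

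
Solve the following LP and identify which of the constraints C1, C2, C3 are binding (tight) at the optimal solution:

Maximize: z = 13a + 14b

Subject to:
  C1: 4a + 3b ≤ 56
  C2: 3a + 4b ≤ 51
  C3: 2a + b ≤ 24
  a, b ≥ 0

At a = 9, b = 6, compute slack b - a·x for each constraint:
  C1: 56 − 54 = 2  (slack)
  C2: 51 − 51 = 0  (binding)
  C3: 24 − 24 = 0  (binding)

Optimal: a = 9, b = 6
Binding: C2, C3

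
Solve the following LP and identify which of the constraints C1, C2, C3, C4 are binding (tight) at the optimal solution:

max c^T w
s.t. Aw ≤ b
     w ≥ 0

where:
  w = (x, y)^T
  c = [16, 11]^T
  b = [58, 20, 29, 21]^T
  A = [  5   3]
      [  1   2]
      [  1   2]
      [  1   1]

At x = 8, y = 6, compute slack b - a·x for each constraint:
  C1: 58 − 58 = 0  (binding)
  C2: 20 − 20 = 0  (binding)
  C3: 29 − 20 = 9  (slack)
  C4: 21 − 14 = 7  (slack)

Optimal: x = 8, y = 6
Binding: C1, C2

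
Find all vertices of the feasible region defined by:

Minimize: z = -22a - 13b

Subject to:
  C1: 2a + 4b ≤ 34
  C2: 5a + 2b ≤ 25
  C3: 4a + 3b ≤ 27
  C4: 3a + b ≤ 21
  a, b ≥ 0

(0, 0), (5, 0), (3, 5), (0.6, 8.2), (0, 8.5)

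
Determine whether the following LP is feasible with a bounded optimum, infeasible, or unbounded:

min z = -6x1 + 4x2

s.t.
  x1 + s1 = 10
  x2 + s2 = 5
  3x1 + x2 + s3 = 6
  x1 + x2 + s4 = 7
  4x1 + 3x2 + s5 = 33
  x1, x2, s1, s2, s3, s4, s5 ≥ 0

Feasible with a bounded optimal solution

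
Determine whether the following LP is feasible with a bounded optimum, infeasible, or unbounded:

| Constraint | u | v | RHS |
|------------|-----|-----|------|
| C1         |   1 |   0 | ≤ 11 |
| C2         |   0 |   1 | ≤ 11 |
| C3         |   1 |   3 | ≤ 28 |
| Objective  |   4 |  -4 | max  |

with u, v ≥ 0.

Feasible with a bounded optimal solution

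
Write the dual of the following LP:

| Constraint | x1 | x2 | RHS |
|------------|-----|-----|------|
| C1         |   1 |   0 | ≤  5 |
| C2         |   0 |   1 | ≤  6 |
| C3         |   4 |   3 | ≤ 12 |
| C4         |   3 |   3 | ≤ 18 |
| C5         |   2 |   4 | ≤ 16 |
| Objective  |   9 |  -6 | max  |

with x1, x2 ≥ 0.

Primal max cᵀx s.t. Ax ≤ b, x ≥ 0  →  Dual min bᵀy s.t. Aᵀy ≥ c, y ≥ 0.

Minimize: z = 5y1 + 6y2 + 12y3 + 18y4 + 16y5

Subject to:
  y1 + 4y3 + 3y4 + 2y5 ≥ 9
  y2 + 3y3 + 3y4 + 4y5 ≥ -6
  y1, y2, y3, y4, y5 ≥ 0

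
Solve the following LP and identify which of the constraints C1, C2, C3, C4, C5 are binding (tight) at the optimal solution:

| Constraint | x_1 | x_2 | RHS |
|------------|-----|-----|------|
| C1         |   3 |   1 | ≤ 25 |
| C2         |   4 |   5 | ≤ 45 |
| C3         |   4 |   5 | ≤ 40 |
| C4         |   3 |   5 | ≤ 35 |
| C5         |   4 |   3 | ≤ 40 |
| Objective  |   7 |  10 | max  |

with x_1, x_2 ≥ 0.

At x_1 = 5, x_2 = 4, compute slack b - a·x for each constraint:
  C1: 25 − 19 = 6  (slack)
  C2: 45 − 40 = 5  (slack)
  C3: 40 − 40 = 0  (binding)
  C4: 35 − 35 = 0  (binding)
  C5: 40 − 32 = 8  (slack)

Optimal: x_1 = 5, x_2 = 4
Binding: C3, C4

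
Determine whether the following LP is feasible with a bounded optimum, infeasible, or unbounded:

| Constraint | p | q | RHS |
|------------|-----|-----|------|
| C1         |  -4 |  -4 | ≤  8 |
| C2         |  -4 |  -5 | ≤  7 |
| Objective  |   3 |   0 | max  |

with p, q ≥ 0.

Unbounded (objective can increase without bound)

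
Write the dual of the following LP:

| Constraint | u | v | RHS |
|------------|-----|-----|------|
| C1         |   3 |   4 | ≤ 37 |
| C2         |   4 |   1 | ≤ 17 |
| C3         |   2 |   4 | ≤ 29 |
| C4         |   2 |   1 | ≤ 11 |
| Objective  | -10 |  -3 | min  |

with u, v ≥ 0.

Primal min cᵀx s.t. Ax ≤ b, x ≥ 0  →  Dual max −bᵀy s.t. Aᵀy ≥ −c, y ≥ 0.

Maximize: z = -37y1 - 17y2 - 29y3 - 11y4

Subject to:
  3y1 + 4y2 + 2y3 + 2y4 ≥ 10
  4y1 + y2 + 4y3 + y4 ≥ 3
  y1, y2, y3, y4 ≥ 0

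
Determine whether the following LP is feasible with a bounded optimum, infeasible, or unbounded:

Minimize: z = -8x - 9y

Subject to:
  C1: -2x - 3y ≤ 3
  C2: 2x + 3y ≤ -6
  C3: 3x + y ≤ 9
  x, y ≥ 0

Infeasible (no feasible solution exists)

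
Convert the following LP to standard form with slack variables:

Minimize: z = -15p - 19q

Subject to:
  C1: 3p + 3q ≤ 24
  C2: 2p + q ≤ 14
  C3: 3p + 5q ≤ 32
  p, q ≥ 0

min z = -15p - 19q

s.t.
  3p + 3q + s1 = 24
  2p + q + s2 = 14
  3p + 5q + s3 = 32
  p, q, s1, s2, s3 ≥ 0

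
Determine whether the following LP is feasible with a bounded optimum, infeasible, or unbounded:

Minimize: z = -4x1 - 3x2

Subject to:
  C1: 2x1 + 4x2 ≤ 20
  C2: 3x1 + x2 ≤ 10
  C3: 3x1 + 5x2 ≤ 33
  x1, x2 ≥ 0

Feasible with a bounded optimal solution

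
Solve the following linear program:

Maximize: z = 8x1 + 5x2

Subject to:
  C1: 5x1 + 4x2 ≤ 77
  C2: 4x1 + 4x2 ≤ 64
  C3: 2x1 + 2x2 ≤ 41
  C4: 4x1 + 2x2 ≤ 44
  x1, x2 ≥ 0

Evaluate the objective at each vertex of the feasible region:
  z(0, 0) = 0
  z(11, 0) = 88
  z(6, 10) = 98  ←
  z(0, 16) = 80
The maximum is at x1 = 6, x2 = 10.

x1 = 6, x2 = 10, z = 98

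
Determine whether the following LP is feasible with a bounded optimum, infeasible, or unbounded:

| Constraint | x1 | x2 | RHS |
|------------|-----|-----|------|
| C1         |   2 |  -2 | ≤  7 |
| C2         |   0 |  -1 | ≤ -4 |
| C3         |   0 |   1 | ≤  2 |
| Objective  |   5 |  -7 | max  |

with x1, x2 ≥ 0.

Infeasible (no feasible solution exists)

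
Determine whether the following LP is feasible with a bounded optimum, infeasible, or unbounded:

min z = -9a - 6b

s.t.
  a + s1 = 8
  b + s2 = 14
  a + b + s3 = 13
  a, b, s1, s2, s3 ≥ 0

Feasible with a bounded optimal solution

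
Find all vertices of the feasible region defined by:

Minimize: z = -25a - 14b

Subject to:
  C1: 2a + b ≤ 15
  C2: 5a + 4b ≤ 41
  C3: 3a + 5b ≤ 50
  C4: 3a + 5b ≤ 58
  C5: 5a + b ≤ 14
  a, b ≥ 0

(0, 0), (2.8, 0), (1, 9), (0.3846, 9.769), (0, 10)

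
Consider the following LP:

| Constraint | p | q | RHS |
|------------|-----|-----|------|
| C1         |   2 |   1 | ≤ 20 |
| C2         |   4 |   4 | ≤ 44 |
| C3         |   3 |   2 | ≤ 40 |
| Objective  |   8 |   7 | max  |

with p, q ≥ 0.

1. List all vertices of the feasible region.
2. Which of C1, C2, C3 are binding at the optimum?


1. (0, 0), (10, 0), (9, 2), (0, 11)
2. C1, C2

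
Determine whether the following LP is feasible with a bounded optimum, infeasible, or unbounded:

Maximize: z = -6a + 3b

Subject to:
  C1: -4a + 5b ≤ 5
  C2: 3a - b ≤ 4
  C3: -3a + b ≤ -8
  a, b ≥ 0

Infeasible (no feasible solution exists)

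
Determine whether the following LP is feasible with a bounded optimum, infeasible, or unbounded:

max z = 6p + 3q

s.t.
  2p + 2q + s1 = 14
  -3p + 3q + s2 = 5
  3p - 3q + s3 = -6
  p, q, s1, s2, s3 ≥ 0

Infeasible (no feasible solution exists)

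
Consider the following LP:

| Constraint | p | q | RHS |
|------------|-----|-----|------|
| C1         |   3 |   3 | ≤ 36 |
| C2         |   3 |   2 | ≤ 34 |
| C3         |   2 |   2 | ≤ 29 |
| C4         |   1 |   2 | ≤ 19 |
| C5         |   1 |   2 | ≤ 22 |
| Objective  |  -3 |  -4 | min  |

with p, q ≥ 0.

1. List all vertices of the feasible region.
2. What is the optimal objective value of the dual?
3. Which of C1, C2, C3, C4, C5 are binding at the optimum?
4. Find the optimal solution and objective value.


1. (0, 0), (11.33, 0), (10, 2), (5, 7), (0, 9.5)
2. -43
3. C1, C4
4. p = 5, q = 7, z = -43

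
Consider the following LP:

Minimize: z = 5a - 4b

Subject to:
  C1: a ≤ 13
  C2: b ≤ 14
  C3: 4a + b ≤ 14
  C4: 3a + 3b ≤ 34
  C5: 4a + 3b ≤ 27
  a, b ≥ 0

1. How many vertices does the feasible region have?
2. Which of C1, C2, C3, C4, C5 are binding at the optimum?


1. 4
2. C5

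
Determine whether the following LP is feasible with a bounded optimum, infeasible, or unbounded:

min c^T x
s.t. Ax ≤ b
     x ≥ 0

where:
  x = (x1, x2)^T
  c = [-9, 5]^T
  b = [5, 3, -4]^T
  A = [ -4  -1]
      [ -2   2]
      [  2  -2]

Infeasible (no feasible solution exists)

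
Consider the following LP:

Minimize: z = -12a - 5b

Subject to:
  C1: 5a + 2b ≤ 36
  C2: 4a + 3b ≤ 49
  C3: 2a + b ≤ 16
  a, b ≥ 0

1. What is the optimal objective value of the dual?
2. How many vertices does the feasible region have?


1. -88
2. 4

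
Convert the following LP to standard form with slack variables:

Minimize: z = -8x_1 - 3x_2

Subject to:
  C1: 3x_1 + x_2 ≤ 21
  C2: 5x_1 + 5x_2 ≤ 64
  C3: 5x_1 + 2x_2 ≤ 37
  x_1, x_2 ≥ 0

min z = -8x_1 - 3x_2

s.t.
  3x_1 + x_2 + s1 = 21
  5x_1 + 5x_2 + s2 = 64
  5x_1 + 2x_2 + s3 = 37
  x_1, x_2, s1, s2, s3 ≥ 0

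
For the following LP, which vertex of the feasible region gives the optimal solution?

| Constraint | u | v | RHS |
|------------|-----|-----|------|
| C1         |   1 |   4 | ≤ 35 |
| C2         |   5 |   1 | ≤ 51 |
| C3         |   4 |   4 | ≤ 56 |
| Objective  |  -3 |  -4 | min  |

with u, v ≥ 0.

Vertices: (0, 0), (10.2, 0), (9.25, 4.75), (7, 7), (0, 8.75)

Evaluate the objective at each vertex of the feasible region:
  z(0, 0) = 0
  z(10.2, 0) = -30.6
  z(9.25, 4.75) = -46.75
  z(7, 7) = -49  ←
  z(0, 8.75) = -35
The minimum is at u = 7, v = 7.

(7, 7)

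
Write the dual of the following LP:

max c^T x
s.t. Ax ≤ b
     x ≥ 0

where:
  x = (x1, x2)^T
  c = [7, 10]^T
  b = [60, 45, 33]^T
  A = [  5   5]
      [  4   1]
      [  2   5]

Primal max cᵀx s.t. Ax ≤ b, x ≥ 0  →  Dual min bᵀy s.t. Aᵀy ≥ c, y ≥ 0.

Minimize: z = 60y1 + 45y2 + 33y3

Subject to:
  5y1 + 4y2 + 2y3 ≥ 7
  5y1 + y2 + 5y3 ≥ 10
  y1, y2, y3 ≥ 0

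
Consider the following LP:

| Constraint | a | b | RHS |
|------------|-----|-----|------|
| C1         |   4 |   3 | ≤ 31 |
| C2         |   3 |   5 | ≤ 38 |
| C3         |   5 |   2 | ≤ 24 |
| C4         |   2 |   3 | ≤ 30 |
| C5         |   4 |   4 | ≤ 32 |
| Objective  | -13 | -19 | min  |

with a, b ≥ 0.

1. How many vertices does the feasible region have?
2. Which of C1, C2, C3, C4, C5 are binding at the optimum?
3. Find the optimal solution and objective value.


1. 5
2. C2, C5
3. a = 1, b = 7, z = -146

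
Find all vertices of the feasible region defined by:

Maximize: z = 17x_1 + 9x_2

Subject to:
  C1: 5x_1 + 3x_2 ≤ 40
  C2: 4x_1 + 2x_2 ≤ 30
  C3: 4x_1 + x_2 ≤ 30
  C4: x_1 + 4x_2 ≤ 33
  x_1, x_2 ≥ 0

(0, 0), (7.5, 0), (5, 5), (3.588, 7.353), (0, 8.25)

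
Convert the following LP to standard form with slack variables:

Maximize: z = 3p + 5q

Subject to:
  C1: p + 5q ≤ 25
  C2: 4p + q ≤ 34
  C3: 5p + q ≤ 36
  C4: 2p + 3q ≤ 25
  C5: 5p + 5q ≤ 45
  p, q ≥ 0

max z = 3p + 5q

s.t.
  p + 5q + s1 = 25
  4p + q + s2 = 34
  5p + q + s3 = 36
  2p + 3q + s4 = 25
  5p + 5q + s5 = 45
  p, q, s1, s2, s3, s4, s5 ≥ 0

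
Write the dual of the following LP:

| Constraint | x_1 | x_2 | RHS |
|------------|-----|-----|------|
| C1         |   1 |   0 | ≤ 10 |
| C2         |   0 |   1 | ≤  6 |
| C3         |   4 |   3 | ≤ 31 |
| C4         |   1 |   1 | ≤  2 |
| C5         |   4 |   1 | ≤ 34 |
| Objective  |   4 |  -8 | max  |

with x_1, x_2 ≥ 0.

Primal max cᵀx s.t. Ax ≤ b, x ≥ 0  →  Dual min bᵀy s.t. Aᵀy ≥ c, y ≥ 0.

Minimize: z = 10y1 + 6y2 + 31y3 + 2y4 + 34y5

Subject to:
  y1 + 4y3 + y4 + 4y5 ≥ 4
  y2 + 3y3 + y4 + y5 ≥ -8
  y1, y2, y3, y4, y5 ≥ 0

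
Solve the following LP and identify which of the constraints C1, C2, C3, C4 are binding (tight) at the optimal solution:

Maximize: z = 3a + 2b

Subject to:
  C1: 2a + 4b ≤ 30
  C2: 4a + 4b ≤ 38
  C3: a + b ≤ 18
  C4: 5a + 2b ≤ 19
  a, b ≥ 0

At a = 1, b = 7, compute slack b - a·x for each constraint:
  C1: 30 − 30 = 0  (binding)
  C2: 38 − 32 = 6  (slack)
  C3: 18 − 8 = 10  (slack)
  C4: 19 − 19 = 0  (binding)

Optimal: a = 1, b = 7
Binding: C1, C4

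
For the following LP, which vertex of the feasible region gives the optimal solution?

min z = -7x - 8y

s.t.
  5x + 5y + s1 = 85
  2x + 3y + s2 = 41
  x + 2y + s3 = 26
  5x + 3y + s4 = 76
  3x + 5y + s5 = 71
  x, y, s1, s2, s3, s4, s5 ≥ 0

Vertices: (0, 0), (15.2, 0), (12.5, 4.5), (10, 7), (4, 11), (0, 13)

Evaluate the objective at each vertex of the feasible region:
  z(0, 0) = 0
  z(15.2, 0) = -106.4
  z(12.5, 4.5) = -123.5
  z(10, 7) = -126  ←
  z(4, 11) = -116
  z(0, 13) = -104
The minimum is at x = 10, y = 7.

(10, 7)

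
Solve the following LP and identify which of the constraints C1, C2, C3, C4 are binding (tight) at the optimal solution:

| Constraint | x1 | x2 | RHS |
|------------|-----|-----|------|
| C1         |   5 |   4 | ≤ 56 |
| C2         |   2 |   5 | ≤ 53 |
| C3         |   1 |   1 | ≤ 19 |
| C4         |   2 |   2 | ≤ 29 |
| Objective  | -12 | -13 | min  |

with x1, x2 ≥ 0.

At x1 = 4, x2 = 9, compute slack b - a·x for each constraint:
  C1: 56 − 56 = 0  (binding)
  C2: 53 − 53 = 0  (binding)
  C3: 19 − 13 = 6  (slack)
  C4: 29 − 26 = 3  (slack)

Optimal: x1 = 4, x2 = 9
Binding: C1, C2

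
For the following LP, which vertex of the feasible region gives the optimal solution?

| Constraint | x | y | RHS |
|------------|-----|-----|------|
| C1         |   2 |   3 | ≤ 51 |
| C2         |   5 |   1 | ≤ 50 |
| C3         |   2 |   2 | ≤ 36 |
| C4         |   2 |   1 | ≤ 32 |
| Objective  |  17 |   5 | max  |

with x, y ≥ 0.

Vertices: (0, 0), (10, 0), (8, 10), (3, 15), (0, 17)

Evaluate the objective at each vertex of the feasible region:
  z(0, 0) = 0
  z(10, 0) = 170
  z(8, 10) = 186  ←
  z(3, 15) = 126
  z(0, 17) = 85
The maximum is at x = 8, y = 10.

(8, 10)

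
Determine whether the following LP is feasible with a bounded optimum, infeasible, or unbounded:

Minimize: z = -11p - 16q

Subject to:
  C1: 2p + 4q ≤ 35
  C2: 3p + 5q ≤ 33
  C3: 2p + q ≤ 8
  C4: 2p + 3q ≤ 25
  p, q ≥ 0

Feasible with a bounded optimal solution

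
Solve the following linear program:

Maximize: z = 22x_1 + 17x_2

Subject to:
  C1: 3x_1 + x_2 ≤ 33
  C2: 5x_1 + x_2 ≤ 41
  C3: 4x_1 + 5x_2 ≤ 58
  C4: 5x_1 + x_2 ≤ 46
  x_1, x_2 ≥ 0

Evaluate the objective at each vertex of the feasible region:
  z(0, 0) = 0
  z(8.2, 0) = 180.4
  z(7, 6) = 256  ←
  z(0, 11.6) = 197.2
The maximum is at x_1 = 7, x_2 = 6.

x_1 = 7, x_2 = 6, z = 256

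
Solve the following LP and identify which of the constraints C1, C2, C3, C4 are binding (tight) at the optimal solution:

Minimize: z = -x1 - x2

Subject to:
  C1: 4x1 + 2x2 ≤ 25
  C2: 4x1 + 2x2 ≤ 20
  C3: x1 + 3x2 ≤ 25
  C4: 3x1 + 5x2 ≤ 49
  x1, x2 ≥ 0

At x1 = 1, x2 = 8, compute slack b - a·x for each constraint:
  C1: 25 − 20 = 5  (slack)
  C2: 20 − 20 = 0  (binding)
  C3: 25 − 25 = 0  (binding)
  C4: 49 − 43 = 6  (slack)

Optimal: x1 = 1, x2 = 8
Binding: C2, C3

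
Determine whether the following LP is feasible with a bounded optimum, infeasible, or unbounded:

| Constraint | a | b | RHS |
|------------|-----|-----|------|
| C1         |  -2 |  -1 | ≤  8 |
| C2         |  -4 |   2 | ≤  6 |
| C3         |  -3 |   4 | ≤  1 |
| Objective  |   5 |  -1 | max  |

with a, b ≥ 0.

Unbounded (objective can increase without bound)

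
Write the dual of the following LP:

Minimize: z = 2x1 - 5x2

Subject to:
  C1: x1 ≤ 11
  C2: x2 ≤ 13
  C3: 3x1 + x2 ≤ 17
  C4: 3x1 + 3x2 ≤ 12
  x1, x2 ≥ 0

Primal min cᵀx s.t. Ax ≤ b, x ≥ 0  →  Dual max −bᵀy s.t. Aᵀy ≥ −c, y ≥ 0.

Maximize: z = -11y1 - 13y2 - 17y3 - 12y4

Subject to:
  y1 + 3y3 + 3y4 ≥ -2
  y2 + y3 + 3y4 ≥ 5
  y1, y2, y3, y4 ≥ 0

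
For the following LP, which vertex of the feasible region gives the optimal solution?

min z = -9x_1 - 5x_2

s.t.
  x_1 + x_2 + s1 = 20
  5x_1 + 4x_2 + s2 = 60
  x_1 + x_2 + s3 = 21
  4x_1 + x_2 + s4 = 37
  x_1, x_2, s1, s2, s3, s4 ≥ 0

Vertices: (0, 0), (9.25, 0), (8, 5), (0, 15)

Evaluate the objective at each vertex of the feasible region:
  z(0, 0) = 0
  z(9.25, 0) = -83.25
  z(8, 5) = -97  ←
  z(0, 15) = -75
The minimum is at x_1 = 8, x_2 = 5.

(8, 5)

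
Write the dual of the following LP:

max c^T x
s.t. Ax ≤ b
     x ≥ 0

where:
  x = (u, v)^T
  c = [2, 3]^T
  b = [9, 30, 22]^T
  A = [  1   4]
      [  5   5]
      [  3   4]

Primal max cᵀx s.t. Ax ≤ b, x ≥ 0  →  Dual min bᵀy s.t. Aᵀy ≥ c, y ≥ 0.

Minimize: z = 9y1 + 30y2 + 22y3

Subject to:
  y1 + 5y2 + 3y3 ≥ 2
  4y1 + 5y2 + 4y3 ≥ 3
  y1, y2, y3 ≥ 0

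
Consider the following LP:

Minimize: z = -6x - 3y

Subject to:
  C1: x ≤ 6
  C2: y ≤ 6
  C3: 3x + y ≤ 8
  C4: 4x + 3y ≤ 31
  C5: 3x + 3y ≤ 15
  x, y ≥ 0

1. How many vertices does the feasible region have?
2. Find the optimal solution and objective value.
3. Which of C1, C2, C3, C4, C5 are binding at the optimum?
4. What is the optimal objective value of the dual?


1. 4
2. x = 1.5, y = 3.5, z = -19.5
3. C3, C5
4. -19.5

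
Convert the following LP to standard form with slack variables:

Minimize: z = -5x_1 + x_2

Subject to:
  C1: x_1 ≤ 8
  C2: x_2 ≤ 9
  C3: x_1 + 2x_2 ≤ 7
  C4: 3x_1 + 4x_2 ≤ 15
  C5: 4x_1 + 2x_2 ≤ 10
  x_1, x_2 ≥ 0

min z = -5x_1 + x_2

s.t.
  x_1 + s1 = 8
  x_2 + s2 = 9
  x_1 + 2x_2 + s3 = 7
  3x_1 + 4x_2 + s4 = 15
  4x_1 + 2x_2 + s5 = 10
  x_1, x_2, s1, s2, s3, s4, s5 ≥ 0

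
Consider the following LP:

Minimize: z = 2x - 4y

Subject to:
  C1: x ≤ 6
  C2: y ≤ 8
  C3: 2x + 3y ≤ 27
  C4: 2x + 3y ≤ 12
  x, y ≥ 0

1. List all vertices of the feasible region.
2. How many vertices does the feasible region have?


1. (0, 0), (6, 0), (0, 4)
2. 3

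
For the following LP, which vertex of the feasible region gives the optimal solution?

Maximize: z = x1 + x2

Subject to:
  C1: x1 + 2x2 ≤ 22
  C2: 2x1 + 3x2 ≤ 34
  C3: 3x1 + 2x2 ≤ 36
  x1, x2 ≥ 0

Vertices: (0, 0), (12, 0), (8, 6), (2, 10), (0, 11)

Evaluate the objective at each vertex of the feasible region:
  z(0, 0) = 0
  z(12, 0) = 12
  z(8, 6) = 14  ←
  z(2, 10) = 12
  z(0, 11) = 11
The maximum is at x1 = 8, x2 = 6.

(8, 6)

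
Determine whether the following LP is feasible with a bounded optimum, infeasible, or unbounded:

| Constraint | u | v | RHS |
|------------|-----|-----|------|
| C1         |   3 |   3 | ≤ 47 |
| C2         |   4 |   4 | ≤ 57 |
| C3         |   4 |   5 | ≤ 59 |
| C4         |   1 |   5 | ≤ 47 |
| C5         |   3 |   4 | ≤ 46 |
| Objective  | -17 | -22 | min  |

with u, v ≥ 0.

Feasible with a bounded optimal solution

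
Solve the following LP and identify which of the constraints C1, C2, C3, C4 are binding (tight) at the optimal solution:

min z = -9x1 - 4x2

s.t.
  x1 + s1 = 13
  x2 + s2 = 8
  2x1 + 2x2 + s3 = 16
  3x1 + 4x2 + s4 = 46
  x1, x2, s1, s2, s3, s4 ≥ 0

At x1 = 8, x2 = 0, compute slack b - a·x for each constraint:
  C1: 13 − 8 = 5  (slack)
  C2: 8 − 0 = 8  (slack)
  C3: 16 − 16 = 0  (binding)
  C4: 46 − 24 = 22  (slack)

Optimal: x1 = 8, x2 = 0
Binding: C3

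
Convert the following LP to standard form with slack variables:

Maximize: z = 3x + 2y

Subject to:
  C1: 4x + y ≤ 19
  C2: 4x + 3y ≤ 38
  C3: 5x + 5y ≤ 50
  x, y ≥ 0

max z = 3x + 2y

s.t.
  4x + y + s1 = 19
  4x + 3y + s2 = 38
  5x + 5y + s3 = 50
  x, y, s1, s2, s3 ≥ 0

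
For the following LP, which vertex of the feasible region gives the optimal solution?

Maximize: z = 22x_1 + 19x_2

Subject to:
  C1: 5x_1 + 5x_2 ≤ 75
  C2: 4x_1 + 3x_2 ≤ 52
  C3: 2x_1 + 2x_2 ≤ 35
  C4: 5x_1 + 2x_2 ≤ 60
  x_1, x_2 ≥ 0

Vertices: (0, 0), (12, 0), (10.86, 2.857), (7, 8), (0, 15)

Evaluate the objective at each vertex of the feasible region:
  z(0, 0) = 0
  z(12, 0) = 264
  z(10.86, 2.857) = 293.1
  z(7, 8) = 306  ←
  z(0, 15) = 285
The maximum is at x_1 = 7, x_2 = 8.

(7, 8)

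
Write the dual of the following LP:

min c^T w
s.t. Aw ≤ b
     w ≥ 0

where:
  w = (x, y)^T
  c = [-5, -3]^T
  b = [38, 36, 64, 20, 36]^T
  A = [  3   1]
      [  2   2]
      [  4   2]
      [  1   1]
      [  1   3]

Primal min cᵀx s.t. Ax ≤ b, x ≥ 0  →  Dual max −bᵀy s.t. Aᵀy ≥ −c, y ≥ 0.

Maximize: z = -38y1 - 36y2 - 64y3 - 20y4 - 36y5

Subject to:
  3y1 + 2y2 + 4y3 + y4 + y5 ≥ 5
  y1 + 2y2 + 2y3 + y4 + 3y5 ≥ 3
  y1, y2, y3, y4, y5 ≥ 0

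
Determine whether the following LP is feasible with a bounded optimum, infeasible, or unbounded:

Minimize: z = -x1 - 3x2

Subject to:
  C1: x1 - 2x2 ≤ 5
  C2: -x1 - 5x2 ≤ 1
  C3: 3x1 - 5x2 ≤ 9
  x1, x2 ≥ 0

Unbounded (objective can decrease without bound)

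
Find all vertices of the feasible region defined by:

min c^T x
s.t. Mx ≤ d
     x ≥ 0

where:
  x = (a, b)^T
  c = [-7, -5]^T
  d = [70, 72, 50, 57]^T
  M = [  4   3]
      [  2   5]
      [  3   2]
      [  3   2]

(0, 0), (16.67, 0), (10, 10), (9.571, 10.57), (0, 14.4)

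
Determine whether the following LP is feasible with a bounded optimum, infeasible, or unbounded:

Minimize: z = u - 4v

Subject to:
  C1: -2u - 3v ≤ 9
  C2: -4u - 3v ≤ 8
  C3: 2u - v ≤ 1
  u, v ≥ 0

Unbounded (objective can decrease without bound)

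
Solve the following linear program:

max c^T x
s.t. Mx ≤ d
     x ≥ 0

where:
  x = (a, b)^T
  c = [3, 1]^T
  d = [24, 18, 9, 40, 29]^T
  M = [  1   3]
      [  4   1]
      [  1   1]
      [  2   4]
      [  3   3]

Evaluate the objective at each vertex of the feasible region:
  z(0, 0) = 0
  z(4.5, 0) = 13.5
  z(3, 6) = 15  ←
  z(1.5, 7.5) = 12
  z(0, 8) = 8
The maximum is at a = 3, b = 6.

a = 3, b = 6, z = 15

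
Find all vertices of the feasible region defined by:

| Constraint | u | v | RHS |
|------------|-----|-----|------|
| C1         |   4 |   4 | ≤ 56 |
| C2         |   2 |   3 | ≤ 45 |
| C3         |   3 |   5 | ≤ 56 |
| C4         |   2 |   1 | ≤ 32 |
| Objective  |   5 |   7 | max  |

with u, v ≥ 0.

(0, 0), (14, 0), (7, 7), (0, 11.2)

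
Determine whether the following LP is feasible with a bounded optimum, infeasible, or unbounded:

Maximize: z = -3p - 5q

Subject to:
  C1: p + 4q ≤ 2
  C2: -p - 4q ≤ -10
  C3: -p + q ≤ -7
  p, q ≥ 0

Infeasible (no feasible solution exists)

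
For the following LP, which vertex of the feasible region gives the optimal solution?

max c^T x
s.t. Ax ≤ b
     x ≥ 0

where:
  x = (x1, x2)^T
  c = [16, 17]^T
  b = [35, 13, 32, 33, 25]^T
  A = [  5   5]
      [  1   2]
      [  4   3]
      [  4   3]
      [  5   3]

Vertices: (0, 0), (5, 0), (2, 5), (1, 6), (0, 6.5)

Evaluate the objective at each vertex of the feasible region:
  z(0, 0) = 0
  z(5, 0) = 80
  z(2, 5) = 117
  z(1, 6) = 118  ←
  z(0, 6.5) = 110.5
The maximum is at x1 = 1, x2 = 6.

(1, 6)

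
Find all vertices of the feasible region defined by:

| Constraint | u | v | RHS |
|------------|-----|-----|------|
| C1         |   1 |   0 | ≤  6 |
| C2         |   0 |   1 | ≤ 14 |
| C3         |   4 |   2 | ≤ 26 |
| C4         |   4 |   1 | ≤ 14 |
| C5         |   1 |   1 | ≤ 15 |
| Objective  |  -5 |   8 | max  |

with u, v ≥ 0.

(0, 0), (3.5, 0), (0.5, 12), (0, 13)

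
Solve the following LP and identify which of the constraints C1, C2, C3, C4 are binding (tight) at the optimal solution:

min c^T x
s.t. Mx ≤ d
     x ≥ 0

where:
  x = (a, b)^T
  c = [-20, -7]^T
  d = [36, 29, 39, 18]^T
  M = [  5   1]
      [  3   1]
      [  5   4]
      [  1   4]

At a = 7, b = 1, compute slack b - a·x for each constraint:
  C1: 36 − 36 = 0  (binding)
  C2: 29 − 22 = 7  (slack)
  C3: 39 − 39 = 0  (binding)
  C4: 18 − 11 = 7  (slack)

Optimal: a = 7, b = 1
Binding: C1, C3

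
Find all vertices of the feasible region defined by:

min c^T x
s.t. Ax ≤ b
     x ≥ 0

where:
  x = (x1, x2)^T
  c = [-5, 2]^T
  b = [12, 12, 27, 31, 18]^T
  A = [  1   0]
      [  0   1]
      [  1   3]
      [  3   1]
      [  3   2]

(0, 0), (6, 0), (0, 9)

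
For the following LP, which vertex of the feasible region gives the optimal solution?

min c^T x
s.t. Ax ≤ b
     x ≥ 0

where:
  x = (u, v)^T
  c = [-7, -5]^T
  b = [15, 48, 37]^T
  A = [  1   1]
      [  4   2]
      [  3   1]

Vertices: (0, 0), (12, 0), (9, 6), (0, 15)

Evaluate the objective at each vertex of the feasible region:
  z(0, 0) = 0
  z(12, 0) = -84
  z(9, 6) = -93  ←
  z(0, 15) = -75
The minimum is at u = 9, v = 6.

(9, 6)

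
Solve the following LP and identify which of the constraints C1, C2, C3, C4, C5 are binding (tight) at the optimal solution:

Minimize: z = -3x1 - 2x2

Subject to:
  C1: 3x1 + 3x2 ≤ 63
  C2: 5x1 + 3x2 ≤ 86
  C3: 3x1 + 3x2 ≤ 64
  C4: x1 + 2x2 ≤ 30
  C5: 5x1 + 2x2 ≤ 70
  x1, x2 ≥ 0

At x1 = 10, x2 = 10, compute slack b - a·x for each constraint:
  C1: 63 − 60 = 3  (slack)
  C2: 86 − 80 = 6  (slack)
  C3: 64 − 60 = 4  (slack)
  C4: 30 − 30 = 0  (binding)
  C5: 70 − 70 = 0  (binding)

Optimal: x1 = 10, x2 = 10
Binding: C4, C5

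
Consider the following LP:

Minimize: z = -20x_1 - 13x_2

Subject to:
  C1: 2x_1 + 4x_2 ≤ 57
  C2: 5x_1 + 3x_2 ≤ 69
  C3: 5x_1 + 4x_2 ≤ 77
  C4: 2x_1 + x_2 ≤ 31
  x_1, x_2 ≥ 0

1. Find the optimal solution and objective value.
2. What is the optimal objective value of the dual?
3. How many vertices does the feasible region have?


1. x_1 = 9, x_2 = 8, z = -284
2. -284
3. 5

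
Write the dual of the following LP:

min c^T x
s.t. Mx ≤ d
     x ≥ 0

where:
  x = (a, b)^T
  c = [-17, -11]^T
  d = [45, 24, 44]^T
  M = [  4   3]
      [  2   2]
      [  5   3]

Primal min cᵀx s.t. Ax ≤ b, x ≥ 0  →  Dual max −bᵀy s.t. Aᵀy ≥ −c, y ≥ 0.

Maximize: z = -45y1 - 24y2 - 44y3

Subject to:
  4y1 + 2y2 + 5y3 ≥ 17
  3y1 + 2y2 + 3y3 ≥ 11
  y1, y2, y3 ≥ 0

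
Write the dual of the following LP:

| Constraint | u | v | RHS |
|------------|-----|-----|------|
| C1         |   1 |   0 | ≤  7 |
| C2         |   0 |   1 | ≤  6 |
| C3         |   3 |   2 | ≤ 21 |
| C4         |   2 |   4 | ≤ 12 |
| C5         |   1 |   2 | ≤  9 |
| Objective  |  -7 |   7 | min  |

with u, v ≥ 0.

Primal min cᵀx s.t. Ax ≤ b, x ≥ 0  →  Dual max −bᵀy s.t. Aᵀy ≥ −c, y ≥ 0.

Maximize: z = -7y1 - 6y2 - 21y3 - 12y4 - 9y5

Subject to:
  y1 + 3y3 + 2y4 + y5 ≥ 7
  y2 + 2y3 + 4y4 + 2y5 ≥ -7
  y1, y2, y3, y4, y5 ≥ 0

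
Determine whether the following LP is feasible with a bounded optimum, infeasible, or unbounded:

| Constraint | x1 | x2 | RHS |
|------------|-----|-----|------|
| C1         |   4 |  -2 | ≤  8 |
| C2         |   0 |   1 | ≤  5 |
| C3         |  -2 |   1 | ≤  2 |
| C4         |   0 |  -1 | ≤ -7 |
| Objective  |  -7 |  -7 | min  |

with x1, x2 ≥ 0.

Infeasible (no feasible solution exists)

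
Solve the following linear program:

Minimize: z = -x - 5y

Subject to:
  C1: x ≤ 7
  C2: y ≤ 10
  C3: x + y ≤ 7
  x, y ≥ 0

Evaluate the objective at each vertex of the feasible region:
  z(0, 0) = 0
  z(7, 0) = -7
  z(0, 7) = -35  ←
The minimum is at x = 0, y = 7.

x = 0, y = 7, z = -35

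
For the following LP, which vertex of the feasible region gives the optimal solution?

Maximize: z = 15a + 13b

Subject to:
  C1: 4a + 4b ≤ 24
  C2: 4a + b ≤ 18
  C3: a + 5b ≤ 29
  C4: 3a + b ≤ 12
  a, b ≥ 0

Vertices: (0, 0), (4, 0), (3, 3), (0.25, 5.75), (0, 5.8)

Evaluate the objective at each vertex of the feasible region:
  z(0, 0) = 0
  z(4, 0) = 60
  z(3, 3) = 84  ←
  z(0.25, 5.75) = 78.5
  z(0, 5.8) = 75.4
The maximum is at a = 3, b = 3.

(3, 3)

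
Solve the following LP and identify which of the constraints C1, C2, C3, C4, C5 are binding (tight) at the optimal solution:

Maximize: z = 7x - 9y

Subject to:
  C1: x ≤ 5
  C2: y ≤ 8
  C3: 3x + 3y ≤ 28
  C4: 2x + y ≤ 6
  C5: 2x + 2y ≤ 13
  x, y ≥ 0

At x = 3, y = 0, compute slack b - a·x for each constraint:
  C1: 5 − 3 = 2  (slack)
  C2: 8 − 0 = 8  (slack)
  C3: 28 − 9 = 19  (slack)
  C4: 6 − 6 = 0  (binding)
  C5: 13 − 6 = 7  (slack)

Optimal: x = 3, y = 0
Binding: C4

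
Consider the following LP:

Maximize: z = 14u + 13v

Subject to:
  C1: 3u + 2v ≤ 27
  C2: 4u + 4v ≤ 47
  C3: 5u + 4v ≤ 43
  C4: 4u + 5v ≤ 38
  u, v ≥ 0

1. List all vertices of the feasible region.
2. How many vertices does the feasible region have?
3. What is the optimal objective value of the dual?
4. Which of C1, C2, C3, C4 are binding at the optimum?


1. (0, 0), (8.6, 0), (7, 2), (0, 7.6)
2. 4
3. 124
4. C3, C4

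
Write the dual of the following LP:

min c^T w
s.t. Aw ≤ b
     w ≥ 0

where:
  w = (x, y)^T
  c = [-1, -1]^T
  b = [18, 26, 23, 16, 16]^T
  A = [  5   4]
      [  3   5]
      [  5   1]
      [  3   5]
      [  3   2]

Primal min cᵀx s.t. Ax ≤ b, x ≥ 0  →  Dual max −bᵀy s.t. Aᵀy ≥ −c, y ≥ 0.

Maximize: z = -18y1 - 26y2 - 23y3 - 16y4 - 16y5

Subject to:
  5y1 + 3y2 + 5y3 + 3y4 + 3y5 ≥ 1
  4y1 + 5y2 + y3 + 5y4 + 2y5 ≥ 1
  y1, y2, y3, y4, y5 ≥ 0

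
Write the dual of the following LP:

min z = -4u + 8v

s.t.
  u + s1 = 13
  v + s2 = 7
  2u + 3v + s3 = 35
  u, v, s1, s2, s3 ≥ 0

Primal min cᵀx s.t. Ax ≤ b, x ≥ 0  →  Dual max −bᵀy s.t. Aᵀy ≥ −c, y ≥ 0.

Maximize: z = -13y1 - 7y2 - 35y3

Subject to:
  y1 + 2y3 ≥ 4
  y2 + 3y3 ≥ -8
  y1, y2, y3 ≥ 0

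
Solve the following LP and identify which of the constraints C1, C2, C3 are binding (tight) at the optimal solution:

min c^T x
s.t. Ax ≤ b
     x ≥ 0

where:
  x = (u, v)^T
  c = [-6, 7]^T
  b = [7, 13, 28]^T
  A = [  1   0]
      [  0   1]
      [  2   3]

At u = 7, v = 0, compute slack b - a·x for each constraint:
  C1: 7 − 7 = 0  (binding)
  C2: 13 − 0 = 13  (slack)
  C3: 28 − 14 = 14  (slack)

Optimal: u = 7, v = 0
Binding: C1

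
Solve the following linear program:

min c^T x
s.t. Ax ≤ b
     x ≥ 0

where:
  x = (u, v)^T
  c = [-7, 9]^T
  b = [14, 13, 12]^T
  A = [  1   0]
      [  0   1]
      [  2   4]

Evaluate the objective at each vertex of the feasible region:
  z(0, 0) = 0
  z(6, 0) = -42  ←
  z(0, 3) = 27
The minimum is at u = 6, v = 0.

u = 6, v = 0, z = -42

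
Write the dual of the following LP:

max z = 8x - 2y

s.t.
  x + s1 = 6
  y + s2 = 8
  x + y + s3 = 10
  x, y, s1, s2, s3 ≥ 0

Primal max cᵀx s.t. Ax ≤ b, x ≥ 0  →  Dual min bᵀy s.t. Aᵀy ≥ c, y ≥ 0.

Minimize: z = 6y1 + 8y2 + 10y3

Subject to:
  y1 + y3 ≥ 8
  y2 + y3 ≥ -2
  y1, y2, y3 ≥ 0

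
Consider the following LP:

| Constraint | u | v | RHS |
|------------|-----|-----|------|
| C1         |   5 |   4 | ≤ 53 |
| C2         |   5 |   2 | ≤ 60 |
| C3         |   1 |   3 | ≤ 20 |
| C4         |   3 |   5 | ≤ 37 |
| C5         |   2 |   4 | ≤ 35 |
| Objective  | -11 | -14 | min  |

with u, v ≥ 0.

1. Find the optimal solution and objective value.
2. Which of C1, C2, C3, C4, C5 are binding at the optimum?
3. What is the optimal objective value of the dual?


1. u = 9, v = 2, z = -127
2. C1, C4
3. -127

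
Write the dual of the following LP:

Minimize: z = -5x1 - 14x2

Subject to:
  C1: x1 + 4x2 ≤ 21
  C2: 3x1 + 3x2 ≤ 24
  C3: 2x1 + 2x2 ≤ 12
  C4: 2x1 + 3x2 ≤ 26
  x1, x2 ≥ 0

Primal min cᵀx s.t. Ax ≤ b, x ≥ 0  →  Dual max −bᵀy s.t. Aᵀy ≥ −c, y ≥ 0.

Maximize: z = -21y1 - 24y2 - 12y3 - 26y4

Subject to:
  y1 + 3y2 + 2y3 + 2y4 ≥ 5
  4y1 + 3y2 + 2y3 + 3y4 ≥ 14
  y1, y2, y3, y4 ≥ 0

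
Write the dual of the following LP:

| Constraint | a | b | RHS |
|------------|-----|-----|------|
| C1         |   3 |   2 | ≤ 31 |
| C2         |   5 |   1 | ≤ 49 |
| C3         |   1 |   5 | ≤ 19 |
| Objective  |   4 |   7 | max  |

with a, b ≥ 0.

Primal max cᵀx s.t. Ax ≤ b, x ≥ 0  →  Dual min bᵀy s.t. Aᵀy ≥ c, y ≥ 0.

Minimize: z = 31y1 + 49y2 + 19y3

Subject to:
  3y1 + 5y2 + y3 ≥ 4
  2y1 + y2 + 5y3 ≥ 7
  y1, y2, y3 ≥ 0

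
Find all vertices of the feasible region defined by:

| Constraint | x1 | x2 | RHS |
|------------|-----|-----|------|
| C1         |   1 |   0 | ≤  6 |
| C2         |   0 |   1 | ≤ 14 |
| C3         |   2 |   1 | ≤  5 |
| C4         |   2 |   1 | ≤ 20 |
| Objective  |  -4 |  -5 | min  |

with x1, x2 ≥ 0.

(0, 0), (2.5, 0), (0, 5)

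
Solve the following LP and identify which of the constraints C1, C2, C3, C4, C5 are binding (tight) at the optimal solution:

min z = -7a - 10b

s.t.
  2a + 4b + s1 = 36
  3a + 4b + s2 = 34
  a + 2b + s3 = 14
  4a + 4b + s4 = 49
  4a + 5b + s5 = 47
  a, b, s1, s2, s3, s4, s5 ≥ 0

At a = 6, b = 4, compute slack b - a·x for each constraint:
  C1: 36 − 28 = 8  (slack)
  C2: 34 − 34 = 0  (binding)
  C3: 14 − 14 = 0  (binding)
  C4: 49 − 40 = 9  (slack)
  C5: 47 − 44 = 3  (slack)

Optimal: a = 6, b = 4
Binding: C2, C3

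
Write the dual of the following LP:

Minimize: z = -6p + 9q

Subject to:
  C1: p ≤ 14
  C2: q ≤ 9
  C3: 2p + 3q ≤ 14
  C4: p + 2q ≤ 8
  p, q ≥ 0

Primal min cᵀx s.t. Ax ≤ b, x ≥ 0  →  Dual max −bᵀy s.t. Aᵀy ≥ −c, y ≥ 0.

Maximize: z = -14y1 - 9y2 - 14y3 - 8y4

Subject to:
  y1 + 2y3 + y4 ≥ 6
  y2 + 3y3 + 2y4 ≥ -9
  y1, y2, y3, y4 ≥ 0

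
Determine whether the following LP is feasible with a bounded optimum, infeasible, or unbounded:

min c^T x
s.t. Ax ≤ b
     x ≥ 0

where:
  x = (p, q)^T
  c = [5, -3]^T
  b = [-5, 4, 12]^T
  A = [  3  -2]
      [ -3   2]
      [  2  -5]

Infeasible (no feasible solution exists)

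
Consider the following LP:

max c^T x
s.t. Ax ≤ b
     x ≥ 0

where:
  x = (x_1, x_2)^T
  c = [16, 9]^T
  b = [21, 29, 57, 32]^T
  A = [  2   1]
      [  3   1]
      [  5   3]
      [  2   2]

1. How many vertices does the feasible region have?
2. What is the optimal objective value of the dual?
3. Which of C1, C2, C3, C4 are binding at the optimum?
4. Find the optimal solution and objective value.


1. 6
2. 177
3. C1, C3
4. x_1 = 6, x_2 = 9, z = 177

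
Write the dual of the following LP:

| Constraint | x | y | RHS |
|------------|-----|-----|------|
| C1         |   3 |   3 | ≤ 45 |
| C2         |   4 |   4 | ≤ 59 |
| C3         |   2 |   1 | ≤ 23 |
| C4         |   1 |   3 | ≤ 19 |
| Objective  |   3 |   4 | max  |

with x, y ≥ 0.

Primal max cᵀx s.t. Ax ≤ b, x ≥ 0  →  Dual min bᵀy s.t. Aᵀy ≥ c, y ≥ 0.

Minimize: z = 45y1 + 59y2 + 23y3 + 19y4

Subject to:
  3y1 + 4y2 + 2y3 + y4 ≥ 3
  3y1 + 4y2 + y3 + 3y4 ≥ 4
  y1, y2, y3, y4 ≥ 0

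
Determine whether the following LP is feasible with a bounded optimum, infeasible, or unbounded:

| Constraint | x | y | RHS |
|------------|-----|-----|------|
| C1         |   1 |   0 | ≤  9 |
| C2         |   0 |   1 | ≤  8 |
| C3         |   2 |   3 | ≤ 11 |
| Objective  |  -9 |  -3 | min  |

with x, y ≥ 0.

Feasible with a bounded optimal solution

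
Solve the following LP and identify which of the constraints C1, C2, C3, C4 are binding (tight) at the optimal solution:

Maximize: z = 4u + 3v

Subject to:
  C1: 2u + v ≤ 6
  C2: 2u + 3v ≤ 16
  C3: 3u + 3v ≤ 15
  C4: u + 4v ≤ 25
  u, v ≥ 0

At u = 1, v = 4, compute slack b - a·x for each constraint:
  C1: 6 − 6 = 0  (binding)
  C2: 16 − 14 = 2  (slack)
  C3: 15 − 15 = 0  (binding)
  C4: 25 − 17 = 8  (slack)

Optimal: u = 1, v = 4
Binding: C1, C3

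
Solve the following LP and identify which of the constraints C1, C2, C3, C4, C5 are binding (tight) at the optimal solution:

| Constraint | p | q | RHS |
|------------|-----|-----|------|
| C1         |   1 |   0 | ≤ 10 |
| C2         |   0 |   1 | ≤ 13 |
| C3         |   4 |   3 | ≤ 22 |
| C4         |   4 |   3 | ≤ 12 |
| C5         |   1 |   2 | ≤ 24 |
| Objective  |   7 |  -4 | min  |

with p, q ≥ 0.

At p = 0, q = 4, compute slack b - a·x for each constraint:
  C1: 10 − 0 = 10  (slack)
  C2: 13 − 4 = 9  (slack)
  C3: 22 − 12 = 10  (slack)
  C4: 12 − 12 = 0  (binding)
  C5: 24 − 8 = 16  (slack)

Optimal: p = 0, q = 4
Binding: C4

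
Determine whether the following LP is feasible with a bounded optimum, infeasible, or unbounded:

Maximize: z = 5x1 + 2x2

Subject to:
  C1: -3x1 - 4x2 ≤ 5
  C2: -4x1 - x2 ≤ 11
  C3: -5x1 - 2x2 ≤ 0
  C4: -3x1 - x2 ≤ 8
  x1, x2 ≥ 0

Unbounded (objective can increase without bound)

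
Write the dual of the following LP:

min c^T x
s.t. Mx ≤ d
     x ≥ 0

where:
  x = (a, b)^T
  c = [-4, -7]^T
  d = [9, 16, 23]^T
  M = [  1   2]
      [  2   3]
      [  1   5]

Primal min cᵀx s.t. Ax ≤ b, x ≥ 0  →  Dual max −bᵀy s.t. Aᵀy ≥ −c, y ≥ 0.

Maximize: z = -9y1 - 16y2 - 23y3

Subject to:
  y1 + 2y2 + y3 ≥ 4
  2y1 + 3y2 + 5y3 ≥ 7
  y1, y2, y3 ≥ 0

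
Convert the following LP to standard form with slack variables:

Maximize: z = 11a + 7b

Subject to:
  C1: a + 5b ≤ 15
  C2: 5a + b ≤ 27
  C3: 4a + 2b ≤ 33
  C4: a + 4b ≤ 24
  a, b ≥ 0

max z = 11a + 7b

s.t.
  a + 5b + s1 = 15
  5a + b + s2 = 27
  4a + 2b + s3 = 33
  a + 4b + s4 = 24
  a, b, s1, s2, s3, s4 ≥ 0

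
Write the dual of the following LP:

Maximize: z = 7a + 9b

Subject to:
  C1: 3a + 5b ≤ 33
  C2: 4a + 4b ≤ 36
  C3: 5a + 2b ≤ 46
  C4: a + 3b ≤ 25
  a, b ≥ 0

Primal max cᵀx s.t. Ax ≤ b, x ≥ 0  →  Dual min bᵀy s.t. Aᵀy ≥ c, y ≥ 0.

Minimize: z = 33y1 + 36y2 + 46y3 + 25y4

Subject to:
  3y1 + 4y2 + 5y3 + y4 ≥ 7
  5y1 + 4y2 + 2y3 + 3y4 ≥ 9
  y1, y2, y3, y4 ≥ 0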